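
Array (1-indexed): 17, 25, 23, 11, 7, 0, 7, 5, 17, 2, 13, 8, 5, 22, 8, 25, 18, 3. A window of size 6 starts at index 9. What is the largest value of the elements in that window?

22

Elements at indices 9..14: 17, 2, 13, 8, 5, 22
max(17, 2, 13, 8, 5, 22) = 22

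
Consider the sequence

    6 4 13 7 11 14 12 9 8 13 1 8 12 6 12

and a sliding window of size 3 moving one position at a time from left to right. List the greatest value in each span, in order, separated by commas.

13, 13, 13, 14, 14, 14, 12, 13, 13, 13, 12, 12, 12

Sliding a size-3 window across the 15 values:
(6, 4, 13) → max 13
(4, 13, 7) → max 13
(13, 7, 11) → max 13
(7, 11, 14) → max 14
(11, 14, 12) → max 14
(14, 12, 9) → max 14
(12, 9, 8) → max 12
(9, 8, 13) → max 13
(8, 13, 1) → max 13
(13, 1, 8) → max 13
(1, 8, 12) → max 12
(8, 12, 6) → max 12
(12, 6, 12) → max 12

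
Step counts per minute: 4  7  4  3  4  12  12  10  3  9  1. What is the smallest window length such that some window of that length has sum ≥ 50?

Extend right; whenever the sum reaches 50, record the length and shrink from the left:
add 4: running sum 4 < 50
add 7: running sum 11 < 50
add 4: running sum 15 < 50
add 3: running sum 18 < 50
add 4: running sum 22 < 50
add 12: running sum 34 < 50
add 12: running sum 46 < 50
add 10: shortest ending here [7, 4, 3, 4, 12, 12, 10] sum 52, len 7
add 3: shortest ending here [7, 4, 3, 4, 12, 12, 10, 3] sum 55, len 8
add 9: shortest ending here [4, 12, 12, 10, 3, 9] sum 50, len 6
add 1: shortest ending here [4, 12, 12, 10, 3, 9, 1] sum 51, len 7
Shortest qualifying length: 6.

6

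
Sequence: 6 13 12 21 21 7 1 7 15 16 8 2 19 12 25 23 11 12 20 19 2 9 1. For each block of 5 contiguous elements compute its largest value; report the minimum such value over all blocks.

[6, 13, 12, 21, 21] → max 21
[13, 12, 21, 21, 7] → max 21
[12, 21, 21, 7, 1] → max 21
[21, 21, 7, 1, 7] → max 21
[21, 7, 1, 7, 15] → max 21
[7, 1, 7, 15, 16] → max 16
[1, 7, 15, 16, 8] → max 16
[7, 15, 16, 8, 2] → max 16
[15, 16, 8, 2, 19] → max 19
[16, 8, 2, 19, 12] → max 19
[8, 2, 19, 12, 25] → max 25
[2, 19, 12, 25, 23] → max 25
[19, 12, 25, 23, 11] → max 25
[12, 25, 23, 11, 12] → max 25
[25, 23, 11, 12, 20] → max 25
[23, 11, 12, 20, 19] → max 23
[11, 12, 20, 19, 2] → max 20
[12, 20, 19, 2, 9] → max 20
[20, 19, 2, 9, 1] → max 20
Minimum of these is 16.

16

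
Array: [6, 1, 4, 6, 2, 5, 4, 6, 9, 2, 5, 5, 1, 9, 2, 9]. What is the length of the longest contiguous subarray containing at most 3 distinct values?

4

Extend right; when distinct count exceeds 3, shrink from the left:
[6] 1 distinct, len 1
[6, 1] 2 distinct, len 2
[6, 1, 4] 3 distinct, len 3
[6, 1, 4, 6] 3 distinct, len 4
[4, 6, 2] 3 distinct, len 3
[6, 2, 5] 3 distinct, len 3
[2, 5, 4] 3 distinct, len 3
[5, 4, 6] 3 distinct, len 3
[4, 6, 9] 3 distinct, len 3
[6, 9, 2] 3 distinct, len 3
[9, 2, 5] 3 distinct, len 3
[9, 2, 5, 5] 3 distinct, len 4
[2, 5, 5, 1] 3 distinct, len 4
[5, 5, 1, 9] 3 distinct, len 4
[1, 9, 2] 3 distinct, len 3
[1, 9, 2, 9] 3 distinct, len 4
Longest length with ≤3 distinct: 4.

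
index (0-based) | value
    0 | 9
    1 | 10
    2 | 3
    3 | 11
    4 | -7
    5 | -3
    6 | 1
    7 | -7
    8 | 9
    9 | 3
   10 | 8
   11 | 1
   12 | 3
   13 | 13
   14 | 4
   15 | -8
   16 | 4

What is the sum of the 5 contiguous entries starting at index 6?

14

Elements at indices 6..10: 1, -7, 9, 3, 8
sum(1, -7, 9, 3, 8) = 14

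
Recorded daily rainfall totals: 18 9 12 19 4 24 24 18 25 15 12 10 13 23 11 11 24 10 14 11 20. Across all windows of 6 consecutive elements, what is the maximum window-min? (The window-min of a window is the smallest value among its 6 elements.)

Each size-6 window and its min:
[18, 9, 12, 19, 4, 24] → min 4
[9, 12, 19, 4, 24, 24] → min 4
[12, 19, 4, 24, 24, 18] → min 4
[19, 4, 24, 24, 18, 25] → min 4
[4, 24, 24, 18, 25, 15] → min 4
[24, 24, 18, 25, 15, 12] → min 12
[24, 18, 25, 15, 12, 10] → min 10
[18, 25, 15, 12, 10, 13] → min 10
[25, 15, 12, 10, 13, 23] → min 10
[15, 12, 10, 13, 23, 11] → min 10
[12, 10, 13, 23, 11, 11] → min 10
[10, 13, 23, 11, 11, 24] → min 10
[13, 23, 11, 11, 24, 10] → min 10
[23, 11, 11, 24, 10, 14] → min 10
[11, 11, 24, 10, 14, 11] → min 10
[11, 24, 10, 14, 11, 20] → min 10
Maximum of these is 12.

12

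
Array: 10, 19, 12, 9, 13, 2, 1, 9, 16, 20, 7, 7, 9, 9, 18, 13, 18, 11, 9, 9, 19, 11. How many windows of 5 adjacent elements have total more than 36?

(10, 19, 12, 9, 13) → sum 63  > 36 ✓
(19, 12, 9, 13, 2) → sum 55  > 36 ✓
(12, 9, 13, 2, 1) → sum 37  > 36 ✓
(9, 13, 2, 1, 9) → sum 34
(13, 2, 1, 9, 16) → sum 41  > 36 ✓
(2, 1, 9, 16, 20) → sum 48  > 36 ✓
(1, 9, 16, 20, 7) → sum 53  > 36 ✓
(9, 16, 20, 7, 7) → sum 59  > 36 ✓
(16, 20, 7, 7, 9) → sum 59  > 36 ✓
(20, 7, 7, 9, 9) → sum 52  > 36 ✓
(7, 7, 9, 9, 18) → sum 50  > 36 ✓
(7, 9, 9, 18, 13) → sum 56  > 36 ✓
(9, 9, 18, 13, 18) → sum 67  > 36 ✓
(9, 18, 13, 18, 11) → sum 69  > 36 ✓
(18, 13, 18, 11, 9) → sum 69  > 36 ✓
(13, 18, 11, 9, 9) → sum 60  > 36 ✓
(18, 11, 9, 9, 19) → sum 66  > 36 ✓
(11, 9, 9, 19, 11) → sum 59  > 36 ✓
17 windows satisfy the condition.

17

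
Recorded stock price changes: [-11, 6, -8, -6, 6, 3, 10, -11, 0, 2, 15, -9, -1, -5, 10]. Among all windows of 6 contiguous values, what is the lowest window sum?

[-11, 6, -8, -6, 6, 3] → sum -10
[6, -8, -6, 6, 3, 10] → sum 11
[-8, -6, 6, 3, 10, -11] → sum -6
[-6, 6, 3, 10, -11, 0] → sum 2
[6, 3, 10, -11, 0, 2] → sum 10
[3, 10, -11, 0, 2, 15] → sum 19
[10, -11, 0, 2, 15, -9] → sum 7
[-11, 0, 2, 15, -9, -1] → sum -4
[0, 2, 15, -9, -1, -5] → sum 2
[2, 15, -9, -1, -5, 10] → sum 12
Lowest of these is -10.

-10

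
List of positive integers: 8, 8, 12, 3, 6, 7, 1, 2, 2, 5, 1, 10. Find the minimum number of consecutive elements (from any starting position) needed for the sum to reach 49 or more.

9

Extend right; whenever the sum reaches 49, record the length and shrink from the left:
add 8: running sum 8 < 49
add 8: running sum 16 < 49
add 12: running sum 28 < 49
add 3: running sum 31 < 49
add 6: running sum 37 < 49
add 7: running sum 44 < 49
add 1: running sum 45 < 49
add 2: running sum 47 < 49
end 8: [8, 8, 12, 3, 6, 7, 1, 2, 2] sum 49, len 9
end 9: [8, 8, 12, 3, 6, 7, 1, 2, 2, 5] sum 54, len 10
end 10: [8, 8, 12, 3, 6, 7, 1, 2, 2, 5, 1] sum 55, len 11
end 11: [12, 3, 6, 7, 1, 2, 2, 5, 1, 10] sum 49, len 10
Shortest qualifying length: 9.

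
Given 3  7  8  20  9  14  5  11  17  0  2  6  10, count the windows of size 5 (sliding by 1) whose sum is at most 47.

5

(3, 7, 8, 20, 9) → sum 47  ≤ 47 ✓
(7, 8, 20, 9, 14) → sum 58
(8, 20, 9, 14, 5) → sum 56
(20, 9, 14, 5, 11) → sum 59
(9, 14, 5, 11, 17) → sum 56
(14, 5, 11, 17, 0) → sum 47  ≤ 47 ✓
(5, 11, 17, 0, 2) → sum 35  ≤ 47 ✓
(11, 17, 0, 2, 6) → sum 36  ≤ 47 ✓
(17, 0, 2, 6, 10) → sum 35  ≤ 47 ✓
5 windows satisfy the condition.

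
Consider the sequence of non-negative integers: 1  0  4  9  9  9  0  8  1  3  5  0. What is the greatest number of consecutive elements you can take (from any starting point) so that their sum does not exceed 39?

8

Extend to the right; shrink from the left whenever the sum exceeds 39:
add 1: [1] sum 1, len 1
add 0: [1, 0] sum 1, len 2
add 4: [1, 0, 4] sum 5, len 3
add 9: [1, 0, 4, 9] sum 14, len 4
add 9: [1, 0, 4, 9, 9] sum 23, len 5
add 9: [1, 0, 4, 9, 9, 9] sum 32, len 6
add 0: [1, 0, 4, 9, 9, 9, 0] sum 32, len 7
add 8: [0, 4, 9, 9, 9, 0, 8] sum 39, len 7
add 1: [9, 9, 9, 0, 8, 1] sum 36, len 6
add 3: [9, 9, 9, 0, 8, 1, 3] sum 39, len 7
add 5: [9, 9, 0, 8, 1, 3, 5] sum 35, len 7
add 0: [9, 9, 0, 8, 1, 3, 5, 0] sum 35, len 8
Longest length seen: 8.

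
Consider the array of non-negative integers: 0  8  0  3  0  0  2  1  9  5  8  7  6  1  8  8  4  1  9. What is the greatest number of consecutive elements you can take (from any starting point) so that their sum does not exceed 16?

8

add 0: [0] sum 0, len 1
add 8: [0, 8] sum 8, len 2
add 0: [0, 8, 0] sum 8, len 3
add 3: [0, 8, 0, 3] sum 11, len 4
add 0: [0, 8, 0, 3, 0] sum 11, len 5
add 0: [0, 8, 0, 3, 0, 0] sum 11, len 6
add 2: [0, 8, 0, 3, 0, 0, 2] sum 13, len 7
add 1: [0, 8, 0, 3, 0, 0, 2, 1] sum 14, len 8
add 9: [0, 3, 0, 0, 2, 1, 9] sum 15, len 7
add 5: [1, 9, 5] sum 15, len 3
add 8: [5, 8] sum 13, len 2
add 7: [8, 7] sum 15, len 2
add 6: [7, 6] sum 13, len 2
add 1: [7, 6, 1] sum 14, len 3
add 8: [6, 1, 8] sum 15, len 3
add 8: [8, 8] sum 16, len 2
add 4: [8, 4] sum 12, len 2
add 1: [8, 4, 1] sum 13, len 3
add 9: [4, 1, 9] sum 14, len 3
Longest length seen: 8.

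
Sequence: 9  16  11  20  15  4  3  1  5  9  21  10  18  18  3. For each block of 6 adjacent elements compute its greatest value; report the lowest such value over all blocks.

Each size-6 window and its max:
[9, 16, 11, 20, 15, 4] → max 20
[16, 11, 20, 15, 4, 3] → max 20
[11, 20, 15, 4, 3, 1] → max 20
[20, 15, 4, 3, 1, 5] → max 20
[15, 4, 3, 1, 5, 9] → max 15
[4, 3, 1, 5, 9, 21] → max 21
[3, 1, 5, 9, 21, 10] → max 21
[1, 5, 9, 21, 10, 18] → max 21
[5, 9, 21, 10, 18, 18] → max 21
[9, 21, 10, 18, 18, 3] → max 21
Lowest of these is 15.

15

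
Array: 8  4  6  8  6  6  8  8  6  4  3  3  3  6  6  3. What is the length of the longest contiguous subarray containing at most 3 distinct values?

10

Extend right; when distinct count exceeds 3, shrink from the left:
add 8: window [8] (1 distinct), len 1
add 4: window [8, 4] (2 distinct), len 2
add 6: window [8, 4, 6] (3 distinct), len 3
add 8: window [8, 4, 6, 8] (3 distinct), len 4
add 6: window [8, 4, 6, 8, 6] (3 distinct), len 5
add 6: window [8, 4, 6, 8, 6, 6] (3 distinct), len 6
add 8: window [8, 4, 6, 8, 6, 6, 8] (3 distinct), len 7
add 8: window [8, 4, 6, 8, 6, 6, 8, 8] (3 distinct), len 8
add 6: window [8, 4, 6, 8, 6, 6, 8, 8, 6] (3 distinct), len 9
add 4: window [8, 4, 6, 8, 6, 6, 8, 8, 6, 4] (3 distinct), len 10
add 3: window [6, 4, 3] (3 distinct), len 3
add 3: window [6, 4, 3, 3] (3 distinct), len 4
add 3: window [6, 4, 3, 3, 3] (3 distinct), len 5
add 6: window [6, 4, 3, 3, 3, 6] (3 distinct), len 6
add 6: window [6, 4, 3, 3, 3, 6, 6] (3 distinct), len 7
add 3: window [6, 4, 3, 3, 3, 6, 6, 3] (3 distinct), len 8
Longest length with ≤3 distinct: 10.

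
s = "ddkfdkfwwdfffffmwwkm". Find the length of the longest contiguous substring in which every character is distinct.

4

[d] len 1
[d] len 1
[d, k] len 2
[d, k, f] len 3
[k, f, d] len 3
[f, d, k] len 3
[d, k, f] len 3
[d, k, f, w] len 4
[w] len 1
[w, d] len 2
[w, d, f] len 3
[f] len 1
[f] len 1
[f] len 1
[f] len 1
[f, m] len 2
[f, m, w] len 3
[w] len 1
[w, k] len 2
[w, k, m] len 3
Longest all-distinct length: 4.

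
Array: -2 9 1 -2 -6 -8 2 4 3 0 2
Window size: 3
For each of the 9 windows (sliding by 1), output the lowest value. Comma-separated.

-2, -2, -6, -8, -8, -8, 2, 0, 0

-2 9 1 → min -2
9 1 -2 → min -2
1 -2 -6 → min -6
-2 -6 -8 → min -8
-6 -8 2 → min -8
-8 2 4 → min -8
2 4 3 → min 2
4 3 0 → min 0
3 0 2 → min 0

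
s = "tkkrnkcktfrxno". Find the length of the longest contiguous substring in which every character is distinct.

8

add t: [t] len 1
add k: [t, k] len 2
add k (repeat k, move left end past it): [k] len 1
add r: [k, r] len 2
add n: [k, r, n] len 3
add k (repeat k, move left end past it): [r, n, k] len 3
add c: [r, n, k, c] len 4
add k (repeat k, move left end past it): [c, k] len 2
add t: [c, k, t] len 3
add f: [c, k, t, f] len 4
add r: [c, k, t, f, r] len 5
add x: [c, k, t, f, r, x] len 6
add n: [c, k, t, f, r, x, n] len 7
add o: [c, k, t, f, r, x, n, o] len 8
Longest all-distinct length: 8.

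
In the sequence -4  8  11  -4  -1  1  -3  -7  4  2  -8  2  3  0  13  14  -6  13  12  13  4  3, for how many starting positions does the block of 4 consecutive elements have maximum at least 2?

17

[-4, 8, 11, -4] → max 11  ≥ 2 ✓
[8, 11, -4, -1] → max 11  ≥ 2 ✓
[11, -4, -1, 1] → max 11  ≥ 2 ✓
[-4, -1, 1, -3] → max 1
[-1, 1, -3, -7] → max 1
[1, -3, -7, 4] → max 4  ≥ 2 ✓
[-3, -7, 4, 2] → max 4  ≥ 2 ✓
[-7, 4, 2, -8] → max 4  ≥ 2 ✓
[4, 2, -8, 2] → max 4  ≥ 2 ✓
[2, -8, 2, 3] → max 3  ≥ 2 ✓
[-8, 2, 3, 0] → max 3  ≥ 2 ✓
[2, 3, 0, 13] → max 13  ≥ 2 ✓
[3, 0, 13, 14] → max 14  ≥ 2 ✓
[0, 13, 14, -6] → max 14  ≥ 2 ✓
[13, 14, -6, 13] → max 14  ≥ 2 ✓
[14, -6, 13, 12] → max 14  ≥ 2 ✓
[-6, 13, 12, 13] → max 13  ≥ 2 ✓
[13, 12, 13, 4] → max 13  ≥ 2 ✓
[12, 13, 4, 3] → max 13  ≥ 2 ✓
17 windows satisfy the condition.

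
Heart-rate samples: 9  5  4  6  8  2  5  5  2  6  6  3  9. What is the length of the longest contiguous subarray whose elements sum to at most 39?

8

[9] sum 9 len 1
[9, 5] sum 14 len 2
[9, 5, 4] sum 18 len 3
[9, 5, 4, 6] sum 24 len 4
[9, 5, 4, 6, 8] sum 32 len 5
[9, 5, 4, 6, 8, 2] sum 34 len 6
[9, 5, 4, 6, 8, 2, 5] sum 39 len 7
[5, 4, 6, 8, 2, 5, 5] sum 35 len 7
[5, 4, 6, 8, 2, 5, 5, 2] sum 37 len 8
[4, 6, 8, 2, 5, 5, 2, 6] sum 38 len 8
[8, 2, 5, 5, 2, 6, 6] sum 34 len 7
[8, 2, 5, 5, 2, 6, 6, 3] sum 37 len 8
[2, 5, 5, 2, 6, 6, 3, 9] sum 38 len 8
Longest length seen: 8.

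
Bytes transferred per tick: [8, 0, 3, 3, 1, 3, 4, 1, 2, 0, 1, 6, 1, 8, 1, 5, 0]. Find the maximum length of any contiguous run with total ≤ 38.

[8] sum 8 len 1
[8, 0] sum 8 len 2
[8, 0, 3] sum 11 len 3
[8, 0, 3, 3] sum 14 len 4
[8, 0, 3, 3, 1] sum 15 len 5
[8, 0, 3, 3, 1, 3] sum 18 len 6
[8, 0, 3, 3, 1, 3, 4] sum 22 len 7
[8, 0, 3, 3, 1, 3, 4, 1] sum 23 len 8
[8, 0, 3, 3, 1, 3, 4, 1, 2] sum 25 len 9
[8, 0, 3, 3, 1, 3, 4, 1, 2, 0] sum 25 len 10
[8, 0, 3, 3, 1, 3, 4, 1, 2, 0, 1] sum 26 len 11
[8, 0, 3, 3, 1, 3, 4, 1, 2, 0, 1, 6] sum 32 len 12
[8, 0, 3, 3, 1, 3, 4, 1, 2, 0, 1, 6, 1] sum 33 len 13
[0, 3, 3, 1, 3, 4, 1, 2, 0, 1, 6, 1, 8] sum 33 len 13
[0, 3, 3, 1, 3, 4, 1, 2, 0, 1, 6, 1, 8, 1] sum 34 len 14
[3, 1, 3, 4, 1, 2, 0, 1, 6, 1, 8, 1, 5] sum 36 len 13
[3, 1, 3, 4, 1, 2, 0, 1, 6, 1, 8, 1, 5, 0] sum 36 len 14
Longest length seen: 14.

14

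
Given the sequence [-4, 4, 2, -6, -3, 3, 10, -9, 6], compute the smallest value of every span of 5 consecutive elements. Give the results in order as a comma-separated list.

-6, -6, -6, -9, -9

-4 4 2 -6 -3 → min -6
4 2 -6 -3 3 → min -6
2 -6 -3 3 10 → min -6
-6 -3 3 10 -9 → min -9
-3 3 10 -9 6 → min -9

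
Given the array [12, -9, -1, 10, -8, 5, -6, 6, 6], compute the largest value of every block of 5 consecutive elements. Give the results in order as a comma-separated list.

12, 10, 10, 10, 6

Sliding a size-5 window across the 9 values:
12 -9 -1 10 -8 → max 12
-9 -1 10 -8 5 → max 10
-1 10 -8 5 -6 → max 10
10 -8 5 -6 6 → max 10
-8 5 -6 6 6 → max 6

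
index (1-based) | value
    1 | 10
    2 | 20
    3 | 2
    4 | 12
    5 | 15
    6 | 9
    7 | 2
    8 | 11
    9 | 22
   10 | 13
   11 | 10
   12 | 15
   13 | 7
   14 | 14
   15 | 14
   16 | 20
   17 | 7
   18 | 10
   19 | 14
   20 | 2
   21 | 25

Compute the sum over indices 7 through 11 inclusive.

Elements at indices 7..11: 2, 11, 22, 13, 10
sum(2, 11, 22, 13, 10) = 58

58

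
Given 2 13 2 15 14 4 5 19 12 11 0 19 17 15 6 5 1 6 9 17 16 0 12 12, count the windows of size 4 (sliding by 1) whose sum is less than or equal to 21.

2

(2, 13, 2, 15) → sum 32
(13, 2, 15, 14) → sum 44
(2, 15, 14, 4) → sum 35
(15, 14, 4, 5) → sum 38
(14, 4, 5, 19) → sum 42
(4, 5, 19, 12) → sum 40
(5, 19, 12, 11) → sum 47
(19, 12, 11, 0) → sum 42
(12, 11, 0, 19) → sum 42
(11, 0, 19, 17) → sum 47
(0, 19, 17, 15) → sum 51
(19, 17, 15, 6) → sum 57
(17, 15, 6, 5) → sum 43
(15, 6, 5, 1) → sum 27
(6, 5, 1, 6) → sum 18  ≤ 21 ✓
(5, 1, 6, 9) → sum 21  ≤ 21 ✓
(1, 6, 9, 17) → sum 33
(6, 9, 17, 16) → sum 48
(9, 17, 16, 0) → sum 42
(17, 16, 0, 12) → sum 45
(16, 0, 12, 12) → sum 40
2 windows satisfy the condition.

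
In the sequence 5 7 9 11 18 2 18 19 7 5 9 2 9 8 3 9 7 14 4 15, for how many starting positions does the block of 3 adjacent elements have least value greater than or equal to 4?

5 7 9 → min 5  ≥ 4 ✓
7 9 11 → min 7  ≥ 4 ✓
9 11 18 → min 9  ≥ 4 ✓
11 18 2 → min 2
18 2 18 → min 2
2 18 19 → min 2
18 19 7 → min 7  ≥ 4 ✓
19 7 5 → min 5  ≥ 4 ✓
7 5 9 → min 5  ≥ 4 ✓
5 9 2 → min 2
9 2 9 → min 2
2 9 8 → min 2
9 8 3 → min 3
8 3 9 → min 3
3 9 7 → min 3
9 7 14 → min 7  ≥ 4 ✓
7 14 4 → min 4  ≥ 4 ✓
14 4 15 → min 4  ≥ 4 ✓
9 windows satisfy the condition.

9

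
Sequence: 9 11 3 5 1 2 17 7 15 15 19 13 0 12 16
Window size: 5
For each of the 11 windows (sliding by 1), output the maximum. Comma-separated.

[9, 11, 3, 5, 1] → max 11
[11, 3, 5, 1, 2] → max 11
[3, 5, 1, 2, 17] → max 17
[5, 1, 2, 17, 7] → max 17
[1, 2, 17, 7, 15] → max 17
[2, 17, 7, 15, 15] → max 17
[17, 7, 15, 15, 19] → max 19
[7, 15, 15, 19, 13] → max 19
[15, 15, 19, 13, 0] → max 19
[15, 19, 13, 0, 12] → max 19
[19, 13, 0, 12, 16] → max 19

11, 11, 17, 17, 17, 17, 19, 19, 19, 19, 19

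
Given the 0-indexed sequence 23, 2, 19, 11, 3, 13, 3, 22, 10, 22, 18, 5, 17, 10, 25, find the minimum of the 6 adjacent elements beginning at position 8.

Elements at indices 8..13: 10, 22, 18, 5, 17, 10
min(10, 22, 18, 5, 17, 10) = 5

5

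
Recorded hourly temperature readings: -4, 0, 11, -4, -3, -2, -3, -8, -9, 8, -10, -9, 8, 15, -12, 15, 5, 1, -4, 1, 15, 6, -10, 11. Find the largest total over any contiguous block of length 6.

33

Each size-6 window and its sum:
(-4, 0, 11, -4, -3, -2) → sum -2
(0, 11, -4, -3, -2, -3) → sum -1
(11, -4, -3, -2, -3, -8) → sum -9
(-4, -3, -2, -3, -8, -9) → sum -29
(-3, -2, -3, -8, -9, 8) → sum -17
(-2, -3, -8, -9, 8, -10) → sum -24
(-3, -8, -9, 8, -10, -9) → sum -31
(-8, -9, 8, -10, -9, 8) → sum -20
(-9, 8, -10, -9, 8, 15) → sum 3
(8, -10, -9, 8, 15, -12) → sum 0
(-10, -9, 8, 15, -12, 15) → sum 7
(-9, 8, 15, -12, 15, 5) → sum 22
(8, 15, -12, 15, 5, 1) → sum 32
(15, -12, 15, 5, 1, -4) → sum 20
(-12, 15, 5, 1, -4, 1) → sum 6
(15, 5, 1, -4, 1, 15) → sum 33
(5, 1, -4, 1, 15, 6) → sum 24
(1, -4, 1, 15, 6, -10) → sum 9
(-4, 1, 15, 6, -10, 11) → sum 19
Largest of these is 33.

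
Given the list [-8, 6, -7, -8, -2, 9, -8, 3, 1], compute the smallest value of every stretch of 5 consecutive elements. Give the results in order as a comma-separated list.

-8, -8, -8, -8, -8

-8 6 -7 -8 -2 → min -8
6 -7 -8 -2 9 → min -8
-7 -8 -2 9 -8 → min -8
-8 -2 9 -8 3 → min -8
-2 9 -8 3 1 → min -8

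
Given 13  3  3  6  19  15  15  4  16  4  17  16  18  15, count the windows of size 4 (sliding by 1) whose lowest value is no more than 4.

(13, 3, 3, 6) → min 3  ≤ 4 ✓
(3, 3, 6, 19) → min 3  ≤ 4 ✓
(3, 6, 19, 15) → min 3  ≤ 4 ✓
(6, 19, 15, 15) → min 6
(19, 15, 15, 4) → min 4  ≤ 4 ✓
(15, 15, 4, 16) → min 4  ≤ 4 ✓
(15, 4, 16, 4) → min 4  ≤ 4 ✓
(4, 16, 4, 17) → min 4  ≤ 4 ✓
(16, 4, 17, 16) → min 4  ≤ 4 ✓
(4, 17, 16, 18) → min 4  ≤ 4 ✓
(17, 16, 18, 15) → min 15
9 windows satisfy the condition.

9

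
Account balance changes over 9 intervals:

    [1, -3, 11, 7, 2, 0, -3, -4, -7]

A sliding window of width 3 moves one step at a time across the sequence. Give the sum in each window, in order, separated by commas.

9, 15, 20, 9, -1, -7, -14

[1, -3, 11] → sum 9
[-3, 11, 7] → sum 15
[11, 7, 2] → sum 20
[7, 2, 0] → sum 9
[2, 0, -3] → sum -1
[0, -3, -4] → sum -7
[-3, -4, -7] → sum -14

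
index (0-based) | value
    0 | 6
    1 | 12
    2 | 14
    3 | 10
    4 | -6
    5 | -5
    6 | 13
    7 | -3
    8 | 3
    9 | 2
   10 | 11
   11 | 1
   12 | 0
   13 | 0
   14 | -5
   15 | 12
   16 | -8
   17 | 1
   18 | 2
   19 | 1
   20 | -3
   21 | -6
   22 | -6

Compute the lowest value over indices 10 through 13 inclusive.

Elements at indices 10..13: 11, 1, 0, 0
min(11, 1, 0, 0) = 0

0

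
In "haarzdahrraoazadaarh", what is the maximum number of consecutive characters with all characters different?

[h] len 1
[h, a] len 2
[a] len 1
[a, r] len 2
[a, r, z] len 3
[a, r, z, d] len 4
[r, z, d, a] len 4
[r, z, d, a, h] len 5
[z, d, a, h, r] len 5
[r] len 1
[r, a] len 2
[r, a, o] len 3
[o, a] len 2
[o, a, z] len 3
[z, a] len 2
[z, a, d] len 3
[d, a] len 2
[a] len 1
[a, r] len 2
[a, r, h] len 3
Longest all-distinct length: 5.

5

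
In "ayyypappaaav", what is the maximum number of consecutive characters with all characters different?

3

add a: [a] len 1
add y: [a, y] len 2
add y (repeat y, move left end past it): [y] len 1
add y (repeat y, move left end past it): [y] len 1
add p: [y, p] len 2
add a: [y, p, a] len 3
add p (repeat p, move left end past it): [a, p] len 2
add p (repeat p, move left end past it): [p] len 1
add a: [p, a] len 2
add a (repeat a, move left end past it): [a] len 1
add a (repeat a, move left end past it): [a] len 1
add v: [a, v] len 2
Longest all-distinct length: 3.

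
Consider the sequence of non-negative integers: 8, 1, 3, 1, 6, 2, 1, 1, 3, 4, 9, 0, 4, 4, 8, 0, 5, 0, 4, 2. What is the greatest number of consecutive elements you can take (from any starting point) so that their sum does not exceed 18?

[8] sum 8 len 1
[8, 1] sum 9 len 2
[8, 1, 3] sum 12 len 3
[8, 1, 3, 1] sum 13 len 4
[1, 3, 1, 6] sum 11 len 4
[1, 3, 1, 6, 2] sum 13 len 5
[1, 3, 1, 6, 2, 1] sum 14 len 6
[1, 3, 1, 6, 2, 1, 1] sum 15 len 7
[1, 3, 1, 6, 2, 1, 1, 3] sum 18 len 8
[1, 6, 2, 1, 1, 3, 4] sum 18 len 7
[1, 1, 3, 4, 9] sum 18 len 5
[1, 1, 3, 4, 9, 0] sum 18 len 6
[4, 9, 0, 4] sum 17 len 4
[9, 0, 4, 4] sum 17 len 4
[0, 4, 4, 8] sum 16 len 4
[0, 4, 4, 8, 0] sum 16 len 5
[4, 8, 0, 5] sum 17 len 4
[4, 8, 0, 5, 0] sum 17 len 5
[8, 0, 5, 0, 4] sum 17 len 5
[0, 5, 0, 4, 2] sum 11 len 5
Longest length seen: 8.

8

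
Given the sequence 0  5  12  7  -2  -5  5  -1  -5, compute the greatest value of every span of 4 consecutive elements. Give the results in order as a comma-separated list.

12, 12, 12, 7, 5, 5

Sliding a size-4 window across the 9 values:
(0, 5, 12, 7) → max 12
(5, 12, 7, -2) → max 12
(12, 7, -2, -5) → max 12
(7, -2, -5, 5) → max 7
(-2, -5, 5, -1) → max 5
(-5, 5, -1, -5) → max 5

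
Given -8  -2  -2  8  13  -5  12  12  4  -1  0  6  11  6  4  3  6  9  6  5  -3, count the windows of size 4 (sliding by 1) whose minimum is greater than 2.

[-8, -2, -2, 8] → min -8
[-2, -2, 8, 13] → min -2
[-2, 8, 13, -5] → min -5
[8, 13, -5, 12] → min -5
[13, -5, 12, 12] → min -5
[-5, 12, 12, 4] → min -5
[12, 12, 4, -1] → min -1
[12, 4, -1, 0] → min -1
[4, -1, 0, 6] → min -1
[-1, 0, 6, 11] → min -1
[0, 6, 11, 6] → min 0
[6, 11, 6, 4] → min 4  > 2 ✓
[11, 6, 4, 3] → min 3  > 2 ✓
[6, 4, 3, 6] → min 3  > 2 ✓
[4, 3, 6, 9] → min 3  > 2 ✓
[3, 6, 9, 6] → min 3  > 2 ✓
[6, 9, 6, 5] → min 5  > 2 ✓
[9, 6, 5, -3] → min -3
6 windows satisfy the condition.

6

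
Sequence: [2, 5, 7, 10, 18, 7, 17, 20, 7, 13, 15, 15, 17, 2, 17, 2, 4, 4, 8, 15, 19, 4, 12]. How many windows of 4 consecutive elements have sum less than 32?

5

[2, 5, 7, 10] → sum 24  < 32 ✓
[5, 7, 10, 18] → sum 40
[7, 10, 18, 7] → sum 42
[10, 18, 7, 17] → sum 52
[18, 7, 17, 20] → sum 62
[7, 17, 20, 7] → sum 51
[17, 20, 7, 13] → sum 57
[20, 7, 13, 15] → sum 55
[7, 13, 15, 15] → sum 50
[13, 15, 15, 17] → sum 60
[15, 15, 17, 2] → sum 49
[15, 17, 2, 17] → sum 51
[17, 2, 17, 2] → sum 38
[2, 17, 2, 4] → sum 25  < 32 ✓
[17, 2, 4, 4] → sum 27  < 32 ✓
[2, 4, 4, 8] → sum 18  < 32 ✓
[4, 4, 8, 15] → sum 31  < 32 ✓
[4, 8, 15, 19] → sum 46
[8, 15, 19, 4] → sum 46
[15, 19, 4, 12] → sum 50
5 windows satisfy the condition.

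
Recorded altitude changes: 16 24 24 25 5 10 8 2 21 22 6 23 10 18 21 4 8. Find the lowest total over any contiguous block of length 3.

20

(16, 24, 24) → sum 64
(24, 24, 25) → sum 73
(24, 25, 5) → sum 54
(25, 5, 10) → sum 40
(5, 10, 8) → sum 23
(10, 8, 2) → sum 20
(8, 2, 21) → sum 31
(2, 21, 22) → sum 45
(21, 22, 6) → sum 49
(22, 6, 23) → sum 51
(6, 23, 10) → sum 39
(23, 10, 18) → sum 51
(10, 18, 21) → sum 49
(18, 21, 4) → sum 43
(21, 4, 8) → sum 33
Lowest of these is 20.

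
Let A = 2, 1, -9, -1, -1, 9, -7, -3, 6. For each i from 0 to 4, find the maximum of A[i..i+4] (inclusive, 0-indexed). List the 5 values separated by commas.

2, 9, 9, 9, 9

2 1 -9 -1 -1 → max 2
1 -9 -1 -1 9 → max 9
-9 -1 -1 9 -7 → max 9
-1 -1 9 -7 -3 → max 9
-1 9 -7 -3 6 → max 9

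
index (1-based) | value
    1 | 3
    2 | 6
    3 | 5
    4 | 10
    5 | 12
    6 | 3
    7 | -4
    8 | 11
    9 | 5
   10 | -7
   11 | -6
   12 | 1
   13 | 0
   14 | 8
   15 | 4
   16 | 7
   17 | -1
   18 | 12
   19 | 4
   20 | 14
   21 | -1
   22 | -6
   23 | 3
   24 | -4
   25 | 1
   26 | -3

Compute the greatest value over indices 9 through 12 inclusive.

5

Elements at indices 9..12: 5, -7, -6, 1
max(5, -7, -6, 1) = 5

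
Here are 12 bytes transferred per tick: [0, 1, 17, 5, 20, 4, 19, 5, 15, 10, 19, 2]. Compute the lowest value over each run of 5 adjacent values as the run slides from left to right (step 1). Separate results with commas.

[0, 1, 17, 5, 20] → min 0
[1, 17, 5, 20, 4] → min 1
[17, 5, 20, 4, 19] → min 4
[5, 20, 4, 19, 5] → min 4
[20, 4, 19, 5, 15] → min 4
[4, 19, 5, 15, 10] → min 4
[19, 5, 15, 10, 19] → min 5
[5, 15, 10, 19, 2] → min 2

0, 1, 4, 4, 4, 4, 5, 2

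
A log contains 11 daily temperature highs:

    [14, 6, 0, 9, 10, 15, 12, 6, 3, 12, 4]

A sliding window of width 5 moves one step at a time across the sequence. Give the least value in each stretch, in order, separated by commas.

Sliding a size-5 window across the 11 values:
(14, 6, 0, 9, 10) → min 0
(6, 0, 9, 10, 15) → min 0
(0, 9, 10, 15, 12) → min 0
(9, 10, 15, 12, 6) → min 6
(10, 15, 12, 6, 3) → min 3
(15, 12, 6, 3, 12) → min 3
(12, 6, 3, 12, 4) → min 3

0, 0, 0, 6, 3, 3, 3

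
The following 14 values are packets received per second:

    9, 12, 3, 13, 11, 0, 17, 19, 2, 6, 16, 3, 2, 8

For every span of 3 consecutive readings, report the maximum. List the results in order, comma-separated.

Sliding a size-3 window across the 14 values:
(9, 12, 3) → max 12
(12, 3, 13) → max 13
(3, 13, 11) → max 13
(13, 11, 0) → max 13
(11, 0, 17) → max 17
(0, 17, 19) → max 19
(17, 19, 2) → max 19
(19, 2, 6) → max 19
(2, 6, 16) → max 16
(6, 16, 3) → max 16
(16, 3, 2) → max 16
(3, 2, 8) → max 8

12, 13, 13, 13, 17, 19, 19, 19, 16, 16, 16, 8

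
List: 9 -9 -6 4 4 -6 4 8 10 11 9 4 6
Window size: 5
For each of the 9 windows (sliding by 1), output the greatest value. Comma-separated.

(9, -9, -6, 4, 4) → max 9
(-9, -6, 4, 4, -6) → max 4
(-6, 4, 4, -6, 4) → max 4
(4, 4, -6, 4, 8) → max 8
(4, -6, 4, 8, 10) → max 10
(-6, 4, 8, 10, 11) → max 11
(4, 8, 10, 11, 9) → max 11
(8, 10, 11, 9, 4) → max 11
(10, 11, 9, 4, 6) → max 11

9, 4, 4, 8, 10, 11, 11, 11, 11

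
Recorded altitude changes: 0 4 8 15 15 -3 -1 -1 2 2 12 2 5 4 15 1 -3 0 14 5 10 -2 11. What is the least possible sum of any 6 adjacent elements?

11

Window sums for each of the 18 positions:
[0, 4, 8, 15, 15, -3] → sum 39
[4, 8, 15, 15, -3, -1] → sum 38
[8, 15, 15, -3, -1, -1] → sum 33
[15, 15, -3, -1, -1, 2] → sum 27
[15, -3, -1, -1, 2, 2] → sum 14
[-3, -1, -1, 2, 2, 12] → sum 11
[-1, -1, 2, 2, 12, 2] → sum 16
[-1, 2, 2, 12, 2, 5] → sum 22
[2, 2, 12, 2, 5, 4] → sum 27
[2, 12, 2, 5, 4, 15] → sum 40
[12, 2, 5, 4, 15, 1] → sum 39
[2, 5, 4, 15, 1, -3] → sum 24
[5, 4, 15, 1, -3, 0] → sum 22
[4, 15, 1, -3, 0, 14] → sum 31
[15, 1, -3, 0, 14, 5] → sum 32
[1, -3, 0, 14, 5, 10] → sum 27
[-3, 0, 14, 5, 10, -2] → sum 24
[0, 14, 5, 10, -2, 11] → sum 38
Least of these is 11.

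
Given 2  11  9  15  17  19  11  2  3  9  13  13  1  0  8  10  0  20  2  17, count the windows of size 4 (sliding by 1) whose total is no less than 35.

[2, 11, 9, 15] → sum 37  ≥ 35 ✓
[11, 9, 15, 17] → sum 52  ≥ 35 ✓
[9, 15, 17, 19] → sum 60  ≥ 35 ✓
[15, 17, 19, 11] → sum 62  ≥ 35 ✓
[17, 19, 11, 2] → sum 49  ≥ 35 ✓
[19, 11, 2, 3] → sum 35  ≥ 35 ✓
[11, 2, 3, 9] → sum 25
[2, 3, 9, 13] → sum 27
[3, 9, 13, 13] → sum 38  ≥ 35 ✓
[9, 13, 13, 1] → sum 36  ≥ 35 ✓
[13, 13, 1, 0] → sum 27
[13, 1, 0, 8] → sum 22
[1, 0, 8, 10] → sum 19
[0, 8, 10, 0] → sum 18
[8, 10, 0, 20] → sum 38  ≥ 35 ✓
[10, 0, 20, 2] → sum 32
[0, 20, 2, 17] → sum 39  ≥ 35 ✓
10 windows satisfy the condition.

10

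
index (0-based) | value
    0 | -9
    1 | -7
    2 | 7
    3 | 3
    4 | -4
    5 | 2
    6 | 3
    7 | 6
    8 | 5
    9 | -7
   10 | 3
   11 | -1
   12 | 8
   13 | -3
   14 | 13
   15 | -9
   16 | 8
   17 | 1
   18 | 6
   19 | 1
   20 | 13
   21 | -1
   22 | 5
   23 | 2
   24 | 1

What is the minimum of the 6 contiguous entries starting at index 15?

Elements at indices 15..20: -9, 8, 1, 6, 1, 13
min(-9, 8, 1, 6, 1, 13) = -9

-9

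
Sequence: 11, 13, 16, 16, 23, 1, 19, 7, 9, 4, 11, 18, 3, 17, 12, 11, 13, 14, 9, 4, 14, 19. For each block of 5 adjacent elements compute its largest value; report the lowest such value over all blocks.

14

Window maxs for each of the 18 positions:
[11, 13, 16, 16, 23] → max 23
[13, 16, 16, 23, 1] → max 23
[16, 16, 23, 1, 19] → max 23
[16, 23, 1, 19, 7] → max 23
[23, 1, 19, 7, 9] → max 23
[1, 19, 7, 9, 4] → max 19
[19, 7, 9, 4, 11] → max 19
[7, 9, 4, 11, 18] → max 18
[9, 4, 11, 18, 3] → max 18
[4, 11, 18, 3, 17] → max 18
[11, 18, 3, 17, 12] → max 18
[18, 3, 17, 12, 11] → max 18
[3, 17, 12, 11, 13] → max 17
[17, 12, 11, 13, 14] → max 17
[12, 11, 13, 14, 9] → max 14
[11, 13, 14, 9, 4] → max 14
[13, 14, 9, 4, 14] → max 14
[14, 9, 4, 14, 19] → max 19
Lowest of these is 14.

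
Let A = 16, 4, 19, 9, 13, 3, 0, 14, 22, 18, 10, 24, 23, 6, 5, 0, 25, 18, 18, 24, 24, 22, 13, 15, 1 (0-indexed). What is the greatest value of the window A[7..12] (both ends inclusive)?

Elements at indices 7..12: 14, 22, 18, 10, 24, 23
max(14, 22, 18, 10, 24, 23) = 24

24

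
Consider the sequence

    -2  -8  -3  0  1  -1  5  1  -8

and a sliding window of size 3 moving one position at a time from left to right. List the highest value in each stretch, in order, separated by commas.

-2, 0, 1, 1, 5, 5, 5

Sliding a size-3 window across the 9 values:
(-2, -8, -3) → max -2
(-8, -3, 0) → max 0
(-3, 0, 1) → max 1
(0, 1, -1) → max 1
(1, -1, 5) → max 5
(-1, 5, 1) → max 5
(5, 1, -8) → max 5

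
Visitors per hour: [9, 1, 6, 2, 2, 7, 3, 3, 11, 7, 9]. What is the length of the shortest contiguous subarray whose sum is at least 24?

3

Extend right; whenever the sum reaches 24, record the length and shrink from the left:
add 9: running sum 9 < 24
add 1: running sum 10 < 24
add 6: running sum 16 < 24
add 2: running sum 18 < 24
add 2: running sum 20 < 24
end 5: [9, 1, 6, 2, 2, 7] sum 27, len 6
end 6: [9, 1, 6, 2, 2, 7, 3] sum 30, len 7
end 7: [1, 6, 2, 2, 7, 3, 3] sum 24, len 7
end 8: [7, 3, 3, 11] sum 24, len 4
end 9: [3, 3, 11, 7] sum 24, len 4
end 10: [11, 7, 9] sum 27, len 3
Shortest qualifying length: 3.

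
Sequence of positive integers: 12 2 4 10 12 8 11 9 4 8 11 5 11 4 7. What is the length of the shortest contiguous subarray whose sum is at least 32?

4

add 12: running sum 12 < 32
add 2: running sum 14 < 32
add 4: running sum 18 < 32
add 10: running sum 28 < 32
end 4: [12, 2, 4, 10, 12] sum 40, len 5
end 5: [4, 10, 12, 8] sum 34, len 4
end 6: [10, 12, 8, 11] sum 41, len 4
end 7: [12, 8, 11, 9] sum 40, len 4
end 8: [8, 11, 9, 4] sum 32, len 4
end 9: [11, 9, 4, 8] sum 32, len 4
end 10: [9, 4, 8, 11] sum 32, len 4
end 11: [9, 4, 8, 11, 5] sum 37, len 5
end 12: [8, 11, 5, 11] sum 35, len 4
end 13: [8, 11, 5, 11, 4] sum 39, len 5
end 14: [11, 5, 11, 4, 7] sum 38, len 5
Shortest qualifying length: 4.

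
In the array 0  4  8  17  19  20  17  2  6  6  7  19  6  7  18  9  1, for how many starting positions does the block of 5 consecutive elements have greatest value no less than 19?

11

(0, 4, 8, 17, 19) → max 19  ≥ 19 ✓
(4, 8, 17, 19, 20) → max 20  ≥ 19 ✓
(8, 17, 19, 20, 17) → max 20  ≥ 19 ✓
(17, 19, 20, 17, 2) → max 20  ≥ 19 ✓
(19, 20, 17, 2, 6) → max 20  ≥ 19 ✓
(20, 17, 2, 6, 6) → max 20  ≥ 19 ✓
(17, 2, 6, 6, 7) → max 17
(2, 6, 6, 7, 19) → max 19  ≥ 19 ✓
(6, 6, 7, 19, 6) → max 19  ≥ 19 ✓
(6, 7, 19, 6, 7) → max 19  ≥ 19 ✓
(7, 19, 6, 7, 18) → max 19  ≥ 19 ✓
(19, 6, 7, 18, 9) → max 19  ≥ 19 ✓
(6, 7, 18, 9, 1) → max 18
11 windows satisfy the condition.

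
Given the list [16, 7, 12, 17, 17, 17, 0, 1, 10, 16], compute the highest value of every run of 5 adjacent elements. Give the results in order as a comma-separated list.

17, 17, 17, 17, 17, 17

(16, 7, 12, 17, 17) → max 17
(7, 12, 17, 17, 17) → max 17
(12, 17, 17, 17, 0) → max 17
(17, 17, 17, 0, 1) → max 17
(17, 17, 0, 1, 10) → max 17
(17, 0, 1, 10, 16) → max 17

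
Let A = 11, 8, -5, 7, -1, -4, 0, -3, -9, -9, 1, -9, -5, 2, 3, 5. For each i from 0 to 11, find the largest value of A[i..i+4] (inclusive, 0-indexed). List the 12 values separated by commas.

11, 8, 7, 7, 0, 0, 1, 1, 1, 2, 3, 5

[11, 8, -5, 7, -1] → max 11
[8, -5, 7, -1, -4] → max 8
[-5, 7, -1, -4, 0] → max 7
[7, -1, -4, 0, -3] → max 7
[-1, -4, 0, -3, -9] → max 0
[-4, 0, -3, -9, -9] → max 0
[0, -3, -9, -9, 1] → max 1
[-3, -9, -9, 1, -9] → max 1
[-9, -9, 1, -9, -5] → max 1
[-9, 1, -9, -5, 2] → max 2
[1, -9, -5, 2, 3] → max 3
[-9, -5, 2, 3, 5] → max 5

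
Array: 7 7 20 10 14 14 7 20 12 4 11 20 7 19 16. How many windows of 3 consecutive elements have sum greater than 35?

9

7 7 20 → sum 34
7 20 10 → sum 37  > 35 ✓
20 10 14 → sum 44  > 35 ✓
10 14 14 → sum 38  > 35 ✓
14 14 7 → sum 35
14 7 20 → sum 41  > 35 ✓
7 20 12 → sum 39  > 35 ✓
20 12 4 → sum 36  > 35 ✓
12 4 11 → sum 27
4 11 20 → sum 35
11 20 7 → sum 38  > 35 ✓
20 7 19 → sum 46  > 35 ✓
7 19 16 → sum 42  > 35 ✓
9 windows satisfy the condition.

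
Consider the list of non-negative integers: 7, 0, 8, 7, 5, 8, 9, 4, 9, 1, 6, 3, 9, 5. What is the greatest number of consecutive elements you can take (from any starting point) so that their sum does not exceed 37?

7

[7] sum 7 len 1
[7, 0] sum 7 len 2
[7, 0, 8] sum 15 len 3
[7, 0, 8, 7] sum 22 len 4
[7, 0, 8, 7, 5] sum 27 len 5
[7, 0, 8, 7, 5, 8] sum 35 len 6
[0, 8, 7, 5, 8, 9] sum 37 len 6
[7, 5, 8, 9, 4] sum 33 len 5
[5, 8, 9, 4, 9] sum 35 len 5
[5, 8, 9, 4, 9, 1] sum 36 len 6
[8, 9, 4, 9, 1, 6] sum 37 len 6
[9, 4, 9, 1, 6, 3] sum 32 len 6
[4, 9, 1, 6, 3, 9] sum 32 len 6
[4, 9, 1, 6, 3, 9, 5] sum 37 len 7
Longest length seen: 7.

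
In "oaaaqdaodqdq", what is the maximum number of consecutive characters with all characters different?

4

add o: [o] len 1
add a: [o, a] len 2
add a (repeat a, move left end past it): [a] len 1
add a (repeat a, move left end past it): [a] len 1
add q: [a, q] len 2
add d: [a, q, d] len 3
add a (repeat a, move left end past it): [q, d, a] len 3
add o: [q, d, a, o] len 4
add d (repeat d, move left end past it): [a, o, d] len 3
add q: [a, o, d, q] len 4
add d (repeat d, move left end past it): [q, d] len 2
add q (repeat q, move left end past it): [d, q] len 2
Longest all-distinct length: 4.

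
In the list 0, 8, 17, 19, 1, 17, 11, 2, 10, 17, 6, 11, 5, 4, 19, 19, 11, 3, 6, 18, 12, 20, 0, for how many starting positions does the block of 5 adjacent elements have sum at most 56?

11

[0, 8, 17, 19, 1] → sum 45  ≤ 56 ✓
[8, 17, 19, 1, 17] → sum 62
[17, 19, 1, 17, 11] → sum 65
[19, 1, 17, 11, 2] → sum 50  ≤ 56 ✓
[1, 17, 11, 2, 10] → sum 41  ≤ 56 ✓
[17, 11, 2, 10, 17] → sum 57
[11, 2, 10, 17, 6] → sum 46  ≤ 56 ✓
[2, 10, 17, 6, 11] → sum 46  ≤ 56 ✓
[10, 17, 6, 11, 5] → sum 49  ≤ 56 ✓
[17, 6, 11, 5, 4] → sum 43  ≤ 56 ✓
[6, 11, 5, 4, 19] → sum 45  ≤ 56 ✓
[11, 5, 4, 19, 19] → sum 58
[5, 4, 19, 19, 11] → sum 58
[4, 19, 19, 11, 3] → sum 56  ≤ 56 ✓
[19, 19, 11, 3, 6] → sum 58
[19, 11, 3, 6, 18] → sum 57
[11, 3, 6, 18, 12] → sum 50  ≤ 56 ✓
[3, 6, 18, 12, 20] → sum 59
[6, 18, 12, 20, 0] → sum 56  ≤ 56 ✓
11 windows satisfy the condition.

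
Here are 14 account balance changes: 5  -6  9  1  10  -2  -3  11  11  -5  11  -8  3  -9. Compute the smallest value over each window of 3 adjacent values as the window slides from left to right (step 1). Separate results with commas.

Sliding a size-3 window across the 14 values:
(5, -6, 9) → min -6
(-6, 9, 1) → min -6
(9, 1, 10) → min 1
(1, 10, -2) → min -2
(10, -2, -3) → min -3
(-2, -3, 11) → min -3
(-3, 11, 11) → min -3
(11, 11, -5) → min -5
(11, -5, 11) → min -5
(-5, 11, -8) → min -8
(11, -8, 3) → min -8
(-8, 3, -9) → min -9

-6, -6, 1, -2, -3, -3, -3, -5, -5, -8, -8, -9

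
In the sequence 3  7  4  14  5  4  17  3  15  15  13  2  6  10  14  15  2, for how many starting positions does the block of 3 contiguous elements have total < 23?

3

3 7 4 → sum 14  < 23 ✓
7 4 14 → sum 25
4 14 5 → sum 23
14 5 4 → sum 23
5 4 17 → sum 26
4 17 3 → sum 24
17 3 15 → sum 35
3 15 15 → sum 33
15 15 13 → sum 43
15 13 2 → sum 30
13 2 6 → sum 21  < 23 ✓
2 6 10 → sum 18  < 23 ✓
6 10 14 → sum 30
10 14 15 → sum 39
14 15 2 → sum 31
3 windows satisfy the condition.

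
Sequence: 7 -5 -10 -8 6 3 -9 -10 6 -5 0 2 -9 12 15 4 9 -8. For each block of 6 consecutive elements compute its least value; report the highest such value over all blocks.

Window mins for each of the 13 positions:
(7, -5, -10, -8, 6, 3) → min -10
(-5, -10, -8, 6, 3, -9) → min -10
(-10, -8, 6, 3, -9, -10) → min -10
(-8, 6, 3, -9, -10, 6) → min -10
(6, 3, -9, -10, 6, -5) → min -10
(3, -9, -10, 6, -5, 0) → min -10
(-9, -10, 6, -5, 0, 2) → min -10
(-10, 6, -5, 0, 2, -9) → min -10
(6, -5, 0, 2, -9, 12) → min -9
(-5, 0, 2, -9, 12, 15) → min -9
(0, 2, -9, 12, 15, 4) → min -9
(2, -9, 12, 15, 4, 9) → min -9
(-9, 12, 15, 4, 9, -8) → min -9
Highest of these is -9.

-9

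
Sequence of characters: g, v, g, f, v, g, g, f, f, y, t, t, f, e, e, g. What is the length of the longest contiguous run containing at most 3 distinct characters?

9

Extend right; when distinct count exceeds 3, shrink from the left:
[g] 1 distinct, len 1
[g, v] 2 distinct, len 2
[g, v, g] 2 distinct, len 3
[g, v, g, f] 3 distinct, len 4
[g, v, g, f, v] 3 distinct, len 5
[g, v, g, f, v, g] 3 distinct, len 6
[g, v, g, f, v, g, g] 3 distinct, len 7
[g, v, g, f, v, g, g, f] 3 distinct, len 8
[g, v, g, f, v, g, g, f, f] 3 distinct, len 9
[g, g, f, f, y] 3 distinct, len 5
[f, f, y, t] 3 distinct, len 4
[f, f, y, t, t] 3 distinct, len 5
[f, f, y, t, t, f] 3 distinct, len 6
[t, t, f, e] 3 distinct, len 4
[t, t, f, e, e] 3 distinct, len 5
[f, e, e, g] 3 distinct, len 4
Longest length with ≤3 distinct: 9.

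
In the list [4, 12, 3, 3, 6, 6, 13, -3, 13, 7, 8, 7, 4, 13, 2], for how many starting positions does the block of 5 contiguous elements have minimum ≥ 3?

5

[4, 12, 3, 3, 6] → min 3  ≥ 3 ✓
[12, 3, 3, 6, 6] → min 3  ≥ 3 ✓
[3, 3, 6, 6, 13] → min 3  ≥ 3 ✓
[3, 6, 6, 13, -3] → min -3
[6, 6, 13, -3, 13] → min -3
[6, 13, -3, 13, 7] → min -3
[13, -3, 13, 7, 8] → min -3
[-3, 13, 7, 8, 7] → min -3
[13, 7, 8, 7, 4] → min 4  ≥ 3 ✓
[7, 8, 7, 4, 13] → min 4  ≥ 3 ✓
[8, 7, 4, 13, 2] → min 2
5 windows satisfy the condition.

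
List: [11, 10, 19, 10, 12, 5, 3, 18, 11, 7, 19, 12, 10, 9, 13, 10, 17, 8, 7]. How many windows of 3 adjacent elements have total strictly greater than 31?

(11, 10, 19) → sum 40  > 31 ✓
(10, 19, 10) → sum 39  > 31 ✓
(19, 10, 12) → sum 41  > 31 ✓
(10, 12, 5) → sum 27
(12, 5, 3) → sum 20
(5, 3, 18) → sum 26
(3, 18, 11) → sum 32  > 31 ✓
(18, 11, 7) → sum 36  > 31 ✓
(11, 7, 19) → sum 37  > 31 ✓
(7, 19, 12) → sum 38  > 31 ✓
(19, 12, 10) → sum 41  > 31 ✓
(12, 10, 9) → sum 31
(10, 9, 13) → sum 32  > 31 ✓
(9, 13, 10) → sum 32  > 31 ✓
(13, 10, 17) → sum 40  > 31 ✓
(10, 17, 8) → sum 35  > 31 ✓
(17, 8, 7) → sum 32  > 31 ✓
13 windows satisfy the condition.

13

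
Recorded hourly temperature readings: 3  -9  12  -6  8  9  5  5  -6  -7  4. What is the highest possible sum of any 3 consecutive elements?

22

3 -9 12 → sum 6
-9 12 -6 → sum -3
12 -6 8 → sum 14
-6 8 9 → sum 11
8 9 5 → sum 22
9 5 5 → sum 19
5 5 -6 → sum 4
5 -6 -7 → sum -8
-6 -7 4 → sum -9
Highest of these is 22.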